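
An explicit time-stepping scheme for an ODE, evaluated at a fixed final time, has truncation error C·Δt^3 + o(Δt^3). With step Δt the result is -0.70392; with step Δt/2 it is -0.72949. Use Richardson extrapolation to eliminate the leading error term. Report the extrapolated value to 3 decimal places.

Extrapolated value = (8·A(Δt/2) − A(Δt)) / (8 − 1)
= (8·(-0.72949) − (-0.70392)) / 7
= -5.13200 / 7 = -0.73314

-0.733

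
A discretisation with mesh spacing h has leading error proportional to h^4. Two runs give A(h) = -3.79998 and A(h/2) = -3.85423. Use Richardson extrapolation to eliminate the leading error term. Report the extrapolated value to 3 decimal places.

-3.858

The leading error scales as h^4; refining by a factor of 2 reduces it by 2^4 = 16.
Extrapolated value = (16·A(h/2) − A(h)) / (16 − 1)
= (16·(-3.85423) − (-3.79998)) / 15
= -57.86770 / 15 = -3.85785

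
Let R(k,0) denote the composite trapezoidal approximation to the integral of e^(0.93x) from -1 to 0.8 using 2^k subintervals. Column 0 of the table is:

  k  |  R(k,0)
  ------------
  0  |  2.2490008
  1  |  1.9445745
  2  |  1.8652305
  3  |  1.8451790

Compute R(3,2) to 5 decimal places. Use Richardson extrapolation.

R(2,1) = (4·1.8652305 − 1.9445745) / 3 = 1.8387825
R(3,1) = (4·1.8451790 − 1.8652305) / 3 = 1.8384952
R(3,2) = (16·1.8384952 − 1.8387825) / 15 = 1.8384760
(Column j=1 coincides with Simpson's rule on the same nodes.)

1.83848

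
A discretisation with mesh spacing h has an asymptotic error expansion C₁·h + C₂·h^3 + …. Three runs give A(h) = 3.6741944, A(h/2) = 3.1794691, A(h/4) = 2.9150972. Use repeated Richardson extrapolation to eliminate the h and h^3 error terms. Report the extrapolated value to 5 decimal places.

First eliminate the h term (factor 2^1 = 2):
  B₁ = (2·3.1794691 − 3.6741944)/1 = 2.6847438
  B₂ = (2·2.9150972 − 3.1794691)/1 = 2.6507253
Then eliminate the h^3 term (factor 2^3 = 8):
  (8·2.6507253 − 2.6847438)/7 = 2.6458655

2.64587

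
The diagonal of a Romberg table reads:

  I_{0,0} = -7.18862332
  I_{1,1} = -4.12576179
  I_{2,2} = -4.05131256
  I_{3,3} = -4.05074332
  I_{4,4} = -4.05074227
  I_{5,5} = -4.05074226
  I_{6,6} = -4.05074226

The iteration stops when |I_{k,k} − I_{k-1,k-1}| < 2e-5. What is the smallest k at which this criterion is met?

|I_{1,1} − I_{0,0}| = 3.06286153 ≥ 2e-5
|I_{2,2} − I_{1,1}| = 0.07444923 ≥ 2e-5
|I_{3,3} − I_{2,2}| = 0.00056924 ≥ 2e-5
|I_{4,4} − I_{3,3}| = 0.00000105 < 2e-5

k = 4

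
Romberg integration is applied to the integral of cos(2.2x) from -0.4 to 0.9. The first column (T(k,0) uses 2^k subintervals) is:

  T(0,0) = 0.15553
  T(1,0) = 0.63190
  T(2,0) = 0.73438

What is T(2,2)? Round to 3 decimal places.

Richardson extrapolation on the trapezoidal column (denominator 4−1=3):
T(1,1) = 0.63190 + (0.63190 − 0.15553)/3 = 0.79069
T(2,1) = (4·0.73438 − 0.63190) / 3 = 0.76854
T(2,2) = (16·0.76854 − 0.79069) / 15 = 0.76706
(Column j=1 coincides with Simpson's rule on the same nodes.)

0.767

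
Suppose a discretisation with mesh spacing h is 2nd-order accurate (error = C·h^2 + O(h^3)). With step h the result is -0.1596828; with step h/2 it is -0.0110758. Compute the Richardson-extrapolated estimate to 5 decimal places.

Extrapolated value = (4·A(h/2) − A(h)) / (4 − 1)
= (4·(-0.0110758) − (-0.1596828)) / 3
= 0.1153796 / 3 = 0.0384599

0.03846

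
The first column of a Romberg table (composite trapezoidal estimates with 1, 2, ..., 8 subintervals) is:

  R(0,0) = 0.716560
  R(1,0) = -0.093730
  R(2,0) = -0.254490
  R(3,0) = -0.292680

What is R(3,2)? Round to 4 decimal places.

R(2,1) = -0.254490 + (-0.254490 − (-0.093730))/3 = -0.308077
R(3,1) = (4·(-0.292680) − (-0.254490)) / 3 = -0.305410
R(3,2) = (16·(-0.305410) − (-0.308077)) / 15 = -0.305232

-0.3052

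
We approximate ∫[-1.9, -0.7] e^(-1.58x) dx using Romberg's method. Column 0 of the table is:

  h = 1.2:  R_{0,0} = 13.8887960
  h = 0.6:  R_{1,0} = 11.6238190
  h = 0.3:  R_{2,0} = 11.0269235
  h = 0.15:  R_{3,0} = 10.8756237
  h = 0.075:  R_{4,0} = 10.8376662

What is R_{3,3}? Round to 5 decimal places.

10.82500

Richardson extrapolation on the trapezoidal column (denominator 4−1=3):
R_{1,1} = 11.6238190 + (11.6238190 − 13.8887960)/3 = 10.8688267
R_{2,1} = 11.0269235 + (11.0269235 − 11.6238190)/3 = 10.8279583
R_{3,1} = (4·10.8756237 − 11.0269235) / 3 = 10.8251904
R_{2,2} = (16·10.8279583 − 10.8688267) / 15 = 10.8252337
R_{3,2} = 10.8251904 + (10.8251904 − 10.8279583)/15 = 10.8250059
R_{3,3} = 10.8250059 + (10.8250059 − 10.8252337)/63 = 10.8250023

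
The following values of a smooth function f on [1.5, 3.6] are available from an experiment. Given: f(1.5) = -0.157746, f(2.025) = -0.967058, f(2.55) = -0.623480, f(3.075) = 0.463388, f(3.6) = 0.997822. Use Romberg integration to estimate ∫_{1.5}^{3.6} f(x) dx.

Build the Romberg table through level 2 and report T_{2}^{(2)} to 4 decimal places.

-0.4134

T_{0}^{(0)} (trapezoid, 1 panel, h=2.1000): 0.882080
T_{1}^{(0)} (trapezoid, 2 panels, h=1.0500): -0.213614
T_{2}^{(0)} (trapezoid, 4 panels, h=0.5250): -0.371234
T_{1}^{(1)} = -0.213614 + (-0.213614 − 0.882080)/3 = -0.578845
T_{2}^{(1)} = -0.371234 + (-0.371234 − (-0.213614))/3 = -0.423774
T_{2}^{(2)} = -0.423774 + (-0.423774 − (-0.578845))/15 = -0.413436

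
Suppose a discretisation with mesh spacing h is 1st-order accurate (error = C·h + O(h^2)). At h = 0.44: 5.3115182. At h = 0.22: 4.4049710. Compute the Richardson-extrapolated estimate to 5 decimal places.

Extrapolated value = (2·A(h/2) − A(h)) / (2 − 1)
= (2·4.4049710 − 5.3115182) / 1
= 3.4984238 / 1 = 3.4984238

3.49842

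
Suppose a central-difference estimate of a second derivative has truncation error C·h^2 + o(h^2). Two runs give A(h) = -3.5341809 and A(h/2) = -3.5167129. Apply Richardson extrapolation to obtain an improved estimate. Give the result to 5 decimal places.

-3.51089

The leading error scales as h^2; refining by a factor of 2 reduces it by 2^2 = 4.
Extrapolated value = (4·A(h/2) − A(h)) / (4 − 1)
= (4·(-3.5167129) − (-3.5341809)) / 3
= -10.5326707 / 3 = -3.5108902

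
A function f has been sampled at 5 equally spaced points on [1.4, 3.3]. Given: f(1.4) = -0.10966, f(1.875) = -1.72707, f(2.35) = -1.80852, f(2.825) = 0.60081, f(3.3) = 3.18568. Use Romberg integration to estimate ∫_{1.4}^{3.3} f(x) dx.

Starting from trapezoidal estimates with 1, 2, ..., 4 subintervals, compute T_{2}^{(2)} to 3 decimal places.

T_{0}^{(0)} (trapezoid, 1 panel, h=1.9000): 2.92222
T_{1}^{(0)} (trapezoid, 2 panels, h=0.9500): -0.25698
T_{2}^{(0)} (trapezoid, 4 panels, h=0.4750): -0.66347
T_{1}^{(1)} = -0.25698 + (-0.25698 − 2.92222)/3 = -1.31671
T_{2}^{(1)} = -0.66347 + (-0.66347 − (-0.25698))/3 = -0.79897
T_{2}^{(2)} = -0.79897 + (-0.79897 − (-1.31671))/15 = -0.76445

-0.764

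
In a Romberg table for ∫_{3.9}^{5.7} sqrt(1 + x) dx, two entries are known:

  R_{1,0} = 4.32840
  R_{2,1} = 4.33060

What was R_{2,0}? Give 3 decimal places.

4.330

From R_{2,1} = (4·R_{2,0} − R_{1,0})/3, solve for R_{2,0}:
4·R_{2,0} = 3·4.33060 + 4.32840 = 17.32020
R_{2,0} = 4.33005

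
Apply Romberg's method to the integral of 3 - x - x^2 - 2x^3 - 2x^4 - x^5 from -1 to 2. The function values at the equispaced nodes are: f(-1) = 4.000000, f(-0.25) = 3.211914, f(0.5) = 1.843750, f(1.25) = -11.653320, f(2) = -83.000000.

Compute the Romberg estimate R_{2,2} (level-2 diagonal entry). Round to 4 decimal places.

R_{0,0} (trapezoid, 1 panel, h=3.0000): -118.500000
R_{1,0} (trapezoid, 2 panels, h=1.5000): -56.484375
R_{2,0} (trapezoid, 4 panels, h=0.7500): -34.573242
R_{1,1} = -56.484375 + (-56.484375 − (-118.500000))/3 = -35.812500
R_{2,1} = -34.573242 + (-34.573242 − (-56.484375))/3 = -27.269531
R_{2,2} = -27.269531 + (-27.269531 − (-35.812500))/15 = -26.700000

-26.7000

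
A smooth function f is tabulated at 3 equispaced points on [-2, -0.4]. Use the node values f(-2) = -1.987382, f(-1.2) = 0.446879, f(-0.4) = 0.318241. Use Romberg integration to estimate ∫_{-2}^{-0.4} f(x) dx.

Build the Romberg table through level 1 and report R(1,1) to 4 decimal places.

R(0,0) (trapezoid, 1 panel, h=1.6000): -1.335313
R(1,0) (trapezoid, 2 panels, h=0.8000): -0.310153
R(1,1) = -0.310153 + (-0.310153 − (-1.335313))/3 = 0.031567

0.0316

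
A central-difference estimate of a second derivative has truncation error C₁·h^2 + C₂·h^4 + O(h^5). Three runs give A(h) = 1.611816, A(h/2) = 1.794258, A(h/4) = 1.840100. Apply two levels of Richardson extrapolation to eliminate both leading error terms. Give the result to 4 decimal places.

1.8554

First eliminate the h^2 term (factor 2^2 = 4):
  B₁ = (4·1.794258 − 1.611816)/3 = 1.855072
  B₂ = (4·1.840100 − 1.794258)/3 = 1.855381
Then eliminate the h^4 term (factor 2^4 = 16):
  (16·1.855381 − 1.855072)/15 = 1.855402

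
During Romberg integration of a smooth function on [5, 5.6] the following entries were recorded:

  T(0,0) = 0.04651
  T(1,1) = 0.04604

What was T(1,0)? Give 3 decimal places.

From T(1,1) = (4·T(1,0) − T(0,0))/3, solve for T(1,0):
4·T(1,0) = 3·0.04604 + 0.04651 = 0.18463
T(1,0) = 0.04616

0.046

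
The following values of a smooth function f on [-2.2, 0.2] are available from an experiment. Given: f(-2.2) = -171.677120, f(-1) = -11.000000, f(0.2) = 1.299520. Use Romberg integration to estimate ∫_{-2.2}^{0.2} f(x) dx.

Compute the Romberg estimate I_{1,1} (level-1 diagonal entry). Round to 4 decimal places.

I_{0,0} (trapezoid, 1 panel, h=2.4000): -204.453120
I_{1,0} (trapezoid, 2 panels, h=1.2000): -115.426560
I_{1,1} = -115.426560 + (-115.426560 − (-204.453120))/3 = -85.751040

-85.7510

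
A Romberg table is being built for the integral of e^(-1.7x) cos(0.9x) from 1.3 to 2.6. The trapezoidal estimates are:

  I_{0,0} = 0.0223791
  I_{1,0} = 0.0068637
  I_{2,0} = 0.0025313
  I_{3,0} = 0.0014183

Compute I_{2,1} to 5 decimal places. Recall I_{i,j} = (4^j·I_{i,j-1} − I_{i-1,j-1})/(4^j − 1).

0.00109

Richardson extrapolation on the trapezoidal column (denominator 4−1=3):
I_{2,1} = 0.0025313 + (0.0025313 − 0.0068637)/3 = 0.0010872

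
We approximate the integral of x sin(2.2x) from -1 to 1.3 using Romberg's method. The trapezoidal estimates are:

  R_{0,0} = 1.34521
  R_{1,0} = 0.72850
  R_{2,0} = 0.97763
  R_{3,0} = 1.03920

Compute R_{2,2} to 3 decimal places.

1.097

R_{1,1} = 0.72850 + (0.72850 − 1.34521)/3 = 0.52293
R_{2,1} = 0.97763 + (0.97763 − 0.72850)/3 = 1.06067
R_{2,2} = 1.06067 + (1.06067 − 0.52293)/15 = 1.09652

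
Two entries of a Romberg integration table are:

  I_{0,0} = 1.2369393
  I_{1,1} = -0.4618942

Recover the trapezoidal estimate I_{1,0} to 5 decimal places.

From I_{1,1} = (4·I_{1,0} − I_{0,0})/3, solve for I_{1,0}:
4·I_{1,0} = 3·(-0.4618942) + 1.2369393 = -0.1487433
I_{1,0} = -0.0371858

-0.03719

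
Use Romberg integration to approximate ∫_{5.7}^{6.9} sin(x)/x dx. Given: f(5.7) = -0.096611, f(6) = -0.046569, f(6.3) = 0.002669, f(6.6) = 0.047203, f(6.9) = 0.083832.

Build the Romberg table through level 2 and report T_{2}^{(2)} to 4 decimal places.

T_{0}^{(0)} (trapezoid, 1 panel, h=1.2000): -0.007667
T_{1}^{(0)} (trapezoid, 2 panels, h=0.6000): -0.002232
T_{2}^{(0)} (trapezoid, 4 panels, h=0.3000): -0.000926
T_{1}^{(1)} = -0.002232 + (-0.002232 − (-0.007667))/3 = -0.000420
T_{2}^{(1)} = -0.000926 + (-0.000926 − (-0.002232))/3 = -0.000491
T_{2}^{(2)} = -0.000491 + (-0.000491 − (-0.000420))/15 = -0.000496

-0.0005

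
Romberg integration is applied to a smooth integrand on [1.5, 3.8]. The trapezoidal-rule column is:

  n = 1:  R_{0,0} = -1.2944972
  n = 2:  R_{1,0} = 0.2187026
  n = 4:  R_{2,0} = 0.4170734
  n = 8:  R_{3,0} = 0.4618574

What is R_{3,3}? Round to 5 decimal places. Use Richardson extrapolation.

0.47650

Richardson extrapolation on the trapezoidal column (denominator 4−1=3):
R_{1,1} = 0.2187026 + (0.2187026 − (-1.2944972))/3 = 0.7231025
R_{2,1} = (4·0.4170734 − 0.2187026) / 3 = 0.4831970
R_{3,1} = 0.4618574 + (0.4618574 − 0.4170734)/3 = 0.4767854
R_{2,2} = 0.4831970 + (0.4831970 − 0.7231025)/15 = 0.4672033
R_{3,2} = (16·0.4767854 − 0.4831970) / 15 = 0.4763580
R_{3,3} = 0.4763580 + (0.4763580 − 0.4672033)/63 = 0.4765033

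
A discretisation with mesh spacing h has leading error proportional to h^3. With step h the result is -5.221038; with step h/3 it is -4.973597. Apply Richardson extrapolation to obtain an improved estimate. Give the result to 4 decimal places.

The leading error scales as h^3; refining by a factor of 3 reduces it by 3^3 = 27.
Extrapolated value = (27·A(h/3) − A(h)) / (27 − 1)
= (27·(-4.973597) − (-5.221038)) / 26
= -129.066081 / 26 = -4.964080

-4.9641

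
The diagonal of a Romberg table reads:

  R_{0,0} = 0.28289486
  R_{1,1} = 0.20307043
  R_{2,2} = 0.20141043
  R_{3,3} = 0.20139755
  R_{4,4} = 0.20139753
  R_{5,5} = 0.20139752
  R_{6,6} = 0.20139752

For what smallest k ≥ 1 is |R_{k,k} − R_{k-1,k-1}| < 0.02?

|R_{1,1} − R_{0,0}| = 0.07982443 ≥ 0.02
|R_{2,2} − R_{1,1}| = 0.00166000 < 0.02

k = 2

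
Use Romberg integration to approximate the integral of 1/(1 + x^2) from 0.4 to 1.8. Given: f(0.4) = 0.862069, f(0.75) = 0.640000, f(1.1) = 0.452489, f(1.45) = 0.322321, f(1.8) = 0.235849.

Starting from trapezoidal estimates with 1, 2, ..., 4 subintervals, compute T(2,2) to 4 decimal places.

T(0,0) (trapezoid, 1 panel, h=1.4000): 0.768543
T(1,0) (trapezoid, 2 panels, h=0.7000): 0.701014
T(2,0) (trapezoid, 4 panels, h=0.3500): 0.687319
T(1,1) = 0.701014 + (0.701014 − 0.768543)/3 = 0.678504
T(2,1) = 0.687319 + (0.687319 − 0.701014)/3 = 0.682754
T(2,2) = 0.682754 + (0.682754 − 0.678504)/15 = 0.683037

0.6830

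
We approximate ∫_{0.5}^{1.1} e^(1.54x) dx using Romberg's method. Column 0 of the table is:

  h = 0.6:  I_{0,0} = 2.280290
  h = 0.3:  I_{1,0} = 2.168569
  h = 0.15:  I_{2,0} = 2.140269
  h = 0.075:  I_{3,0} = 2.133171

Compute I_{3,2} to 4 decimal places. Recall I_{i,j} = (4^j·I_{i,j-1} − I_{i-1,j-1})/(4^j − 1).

2.1308

I_{2,1} = 2.140269 + (2.140269 − 2.168569)/3 = 2.130836
I_{3,1} = 2.133171 + (2.133171 − 2.140269)/3 = 2.130805
I_{3,2} = (16·2.130805 − 2.130836) / 15 = 2.130803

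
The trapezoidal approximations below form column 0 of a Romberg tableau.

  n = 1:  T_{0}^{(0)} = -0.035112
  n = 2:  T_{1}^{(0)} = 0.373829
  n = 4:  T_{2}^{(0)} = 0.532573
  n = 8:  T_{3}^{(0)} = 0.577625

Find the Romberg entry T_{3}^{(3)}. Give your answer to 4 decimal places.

0.5932

Richardson extrapolation on the trapezoidal column (denominator 4−1=3):
T_{1}^{(1)} = (4·0.373829 − (-0.035112)) / 3 = 0.510143
T_{2}^{(1)} = 0.532573 + (0.532573 − 0.373829)/3 = 0.585488
T_{3}^{(1)} = 0.577625 + (0.577625 − 0.532573)/3 = 0.592642
T_{2}^{(2)} = 0.585488 + (0.585488 − 0.510143)/15 = 0.590511
T_{3}^{(2)} = (16·0.592642 − 0.585488) / 15 = 0.593119
T_{3}^{(3)} = (64·0.593119 − 0.590511) / 63 = 0.593160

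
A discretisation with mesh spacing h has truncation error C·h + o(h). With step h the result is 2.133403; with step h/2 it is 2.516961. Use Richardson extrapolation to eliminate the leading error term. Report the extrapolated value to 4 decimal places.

Extrapolated value = (2·A(h/2) − A(h)) / (2 − 1)
= (2·2.516961 − 2.133403) / 1
= 2.900519 / 1 = 2.900519

2.9005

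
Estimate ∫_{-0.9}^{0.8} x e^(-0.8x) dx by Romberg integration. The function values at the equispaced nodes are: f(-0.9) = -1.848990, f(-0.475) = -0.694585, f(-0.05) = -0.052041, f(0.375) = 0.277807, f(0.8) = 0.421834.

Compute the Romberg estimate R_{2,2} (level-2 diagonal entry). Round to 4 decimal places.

-0.4524

R_{0,0} (trapezoid, 1 panel, h=1.7000): -1.213083
R_{1,0} (trapezoid, 2 panels, h=0.8500): -0.650776
R_{2,0} (trapezoid, 4 panels, h=0.4250): -0.502519
R_{1,1} = -0.650776 + (-0.650776 − (-1.213083))/3 = -0.463340
R_{2,1} = -0.502519 + (-0.502519 − (-0.650776))/3 = -0.453100
R_{2,2} = -0.453100 + (-0.453100 − (-0.463340))/15 = -0.452417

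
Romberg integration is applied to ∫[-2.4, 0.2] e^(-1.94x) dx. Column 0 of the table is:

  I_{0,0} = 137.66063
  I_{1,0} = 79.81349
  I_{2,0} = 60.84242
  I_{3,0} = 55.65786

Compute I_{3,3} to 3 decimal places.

53.887

I_{1,1} = 79.81349 + (79.81349 − 137.66063)/3 = 60.53111
I_{2,1} = (4·60.84242 − 79.81349) / 3 = 54.51873
I_{3,1} = (4·55.65786 − 60.84242) / 3 = 53.92967
I_{2,2} = 54.51873 + (54.51873 − 60.53111)/15 = 54.11790
I_{3,2} = (16·53.92967 − 54.51873) / 15 = 53.89040
I_{3,3} = (64·53.89040 − 54.11790) / 63 = 53.88679
(Column j=1 coincides with Simpson's rule on the same nodes.)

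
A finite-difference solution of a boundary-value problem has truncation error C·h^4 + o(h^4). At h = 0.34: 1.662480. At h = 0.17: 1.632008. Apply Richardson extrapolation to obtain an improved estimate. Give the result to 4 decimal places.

Extrapolated value = (16·A(h/2) − A(h)) / (16 − 1)
= (16·1.632008 − 1.662480) / 15
= 24.449648 / 15 = 1.629977

1.6300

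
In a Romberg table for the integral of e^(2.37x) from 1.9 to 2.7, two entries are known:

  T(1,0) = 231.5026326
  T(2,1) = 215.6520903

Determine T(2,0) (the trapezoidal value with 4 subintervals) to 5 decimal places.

From T(2,1) = (4·T(2,0) − T(1,0))/3, solve for T(2,0):
4·T(2,0) = 3·215.6520903 + 231.5026326 = 878.4589035
T(2,0) = 219.6147259

219.61473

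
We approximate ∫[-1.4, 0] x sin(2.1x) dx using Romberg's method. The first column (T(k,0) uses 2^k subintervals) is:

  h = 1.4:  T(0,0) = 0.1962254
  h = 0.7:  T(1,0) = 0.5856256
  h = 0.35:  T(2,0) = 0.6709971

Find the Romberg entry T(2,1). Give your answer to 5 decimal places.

0.69945

T(2,1) = 0.6709971 + (0.6709971 − 0.5856256)/3 = 0.6994543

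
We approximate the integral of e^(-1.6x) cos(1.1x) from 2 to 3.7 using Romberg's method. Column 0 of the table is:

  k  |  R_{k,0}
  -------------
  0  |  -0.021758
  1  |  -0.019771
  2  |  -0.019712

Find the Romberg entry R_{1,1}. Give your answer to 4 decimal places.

-0.0191

R_{1,1} = (4·(-0.019771) − (-0.021758)) / 3 = -0.019109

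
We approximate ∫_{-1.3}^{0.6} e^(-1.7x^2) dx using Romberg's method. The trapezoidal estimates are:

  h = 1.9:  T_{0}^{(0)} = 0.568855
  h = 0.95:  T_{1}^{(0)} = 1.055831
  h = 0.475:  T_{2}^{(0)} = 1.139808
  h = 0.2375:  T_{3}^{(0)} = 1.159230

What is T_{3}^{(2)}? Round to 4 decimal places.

1.1656

T_{2}^{(1)} = 1.139808 + (1.139808 − 1.055831)/3 = 1.167800
T_{3}^{(1)} = 1.159230 + (1.159230 − 1.139808)/3 = 1.165704
T_{3}^{(2)} = (16·1.165704 − 1.167800) / 15 = 1.165564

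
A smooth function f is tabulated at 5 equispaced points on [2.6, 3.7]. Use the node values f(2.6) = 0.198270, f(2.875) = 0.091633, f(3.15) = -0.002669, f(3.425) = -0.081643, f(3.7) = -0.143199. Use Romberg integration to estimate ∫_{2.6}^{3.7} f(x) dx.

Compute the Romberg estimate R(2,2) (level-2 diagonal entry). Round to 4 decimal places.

R(0,0) (trapezoid, 1 panel, h=1.1000): 0.030289
R(1,0) (trapezoid, 2 panels, h=0.5500): 0.013677
R(2,0) (trapezoid, 4 panels, h=0.2750): 0.009586
R(1,1) = 0.013677 + (0.013677 − 0.030289)/3 = 0.008140
R(2,1) = 0.009586 + (0.009586 − 0.013677)/3 = 0.008222
R(2,2) = 0.008222 + (0.008222 − 0.008140)/15 = 0.008227

0.0082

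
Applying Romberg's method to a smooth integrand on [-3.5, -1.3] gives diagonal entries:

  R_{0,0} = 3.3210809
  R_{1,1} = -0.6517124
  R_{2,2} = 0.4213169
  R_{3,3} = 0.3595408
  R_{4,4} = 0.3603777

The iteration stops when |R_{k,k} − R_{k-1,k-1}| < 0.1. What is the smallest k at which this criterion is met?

k = 3

|R_{1,1} − R_{0,0}| = 3.9727933 ≥ 0.1
|R_{2,2} − R_{1,1}| = 1.0730293 ≥ 0.1
|R_{3,3} − R_{2,2}| = 0.0617761 < 0.1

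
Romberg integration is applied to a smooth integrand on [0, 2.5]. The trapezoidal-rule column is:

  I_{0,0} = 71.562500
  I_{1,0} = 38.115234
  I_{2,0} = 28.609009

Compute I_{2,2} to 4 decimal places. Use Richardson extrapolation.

Richardson extrapolation on the trapezoidal column (denominator 4−1=3):
I_{1,1} = 38.115234 + (38.115234 − 71.562500)/3 = 26.966145
I_{2,1} = 28.609009 + (28.609009 − 38.115234)/3 = 25.440267
I_{2,2} = (16·25.440267 − 26.966145) / 15 = 25.338542

25.3385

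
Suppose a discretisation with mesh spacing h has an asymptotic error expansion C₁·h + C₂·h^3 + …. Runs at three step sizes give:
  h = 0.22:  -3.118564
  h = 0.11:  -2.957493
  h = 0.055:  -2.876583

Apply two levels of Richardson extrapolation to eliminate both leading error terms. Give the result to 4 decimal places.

First eliminate the h term (factor 2^1 = 2):
  B₁ = (2·(-2.957493) − (-3.118564))/1 = -2.796422
  B₂ = (2·(-2.876583) − (-2.957493))/1 = -2.795673
Then eliminate the h^3 term (factor 2^3 = 8):
  (8·(-2.795673) − (-2.796422))/7 = -2.795566

-2.7956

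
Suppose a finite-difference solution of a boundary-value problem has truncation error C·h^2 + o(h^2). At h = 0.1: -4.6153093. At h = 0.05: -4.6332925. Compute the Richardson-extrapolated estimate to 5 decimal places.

-4.63929

The leading error scales as h^2; refining by a factor of 2 reduces it by 2^2 = 4.
Extrapolated value = (4·A(h/2) − A(h)) / (4 − 1)
= (4·(-4.6332925) − (-4.6153093)) / 3
= -13.9178607 / 3 = -4.6392869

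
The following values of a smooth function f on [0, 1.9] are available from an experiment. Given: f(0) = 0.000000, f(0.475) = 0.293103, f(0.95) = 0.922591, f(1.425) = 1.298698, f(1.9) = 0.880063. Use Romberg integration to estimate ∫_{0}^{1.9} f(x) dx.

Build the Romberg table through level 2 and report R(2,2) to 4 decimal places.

R(0,0) (trapezoid, 1 panel, h=1.9000): 0.836060
R(1,0) (trapezoid, 2 panels, h=0.9500): 1.294491
R(2,0) (trapezoid, 4 panels, h=0.4750): 1.403351
R(1,1) = 1.294491 + (1.294491 − 0.836060)/3 = 1.447301
R(2,1) = 1.403351 + (1.403351 − 1.294491)/3 = 1.439638
R(2,2) = 1.439638 + (1.439638 − 1.447301)/15 = 1.439127

1.4391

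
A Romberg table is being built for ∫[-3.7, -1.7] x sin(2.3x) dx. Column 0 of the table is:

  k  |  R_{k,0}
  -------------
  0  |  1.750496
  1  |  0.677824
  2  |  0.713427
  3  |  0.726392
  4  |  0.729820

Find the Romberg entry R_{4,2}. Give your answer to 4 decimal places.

0.7310

Richardson extrapolation on the trapezoidal column (denominator 4−1=3):
R_{3,1} = 0.726392 + (0.726392 − 0.713427)/3 = 0.730714
R_{4,1} = 0.729820 + (0.729820 − 0.726392)/3 = 0.730963
R_{4,2} = 0.730963 + (0.730963 − 0.730714)/15 = 0.730980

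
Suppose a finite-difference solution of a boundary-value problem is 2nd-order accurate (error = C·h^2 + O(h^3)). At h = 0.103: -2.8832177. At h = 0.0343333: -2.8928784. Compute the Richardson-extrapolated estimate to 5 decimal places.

Extrapolated value = (9·A(h/3) − A(h)) / (9 − 1)
= (9·(-2.8928784) − (-2.8832177)) / 8
= -23.1526879 / 8 = -2.8940860

-2.89409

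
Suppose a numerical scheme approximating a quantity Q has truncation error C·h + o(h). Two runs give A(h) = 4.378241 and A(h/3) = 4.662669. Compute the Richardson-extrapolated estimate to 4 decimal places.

4.8049

Extrapolated value = (3·A(h/3) − A(h)) / (3 − 1)
= (3·4.662669 − 4.378241) / 2
= 9.609766 / 2 = 4.804883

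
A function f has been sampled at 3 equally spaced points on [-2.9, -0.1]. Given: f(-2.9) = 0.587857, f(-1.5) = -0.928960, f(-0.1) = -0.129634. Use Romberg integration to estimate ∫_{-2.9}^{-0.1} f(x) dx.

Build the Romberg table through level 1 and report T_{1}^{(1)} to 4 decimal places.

T_{0}^{(0)} (trapezoid, 1 panel, h=2.8000): 0.641512
T_{1}^{(0)} (trapezoid, 2 panels, h=1.4000): -0.979788
T_{1}^{(1)} = -0.979788 + (-0.979788 − 0.641512)/3 = -1.520221

-1.5202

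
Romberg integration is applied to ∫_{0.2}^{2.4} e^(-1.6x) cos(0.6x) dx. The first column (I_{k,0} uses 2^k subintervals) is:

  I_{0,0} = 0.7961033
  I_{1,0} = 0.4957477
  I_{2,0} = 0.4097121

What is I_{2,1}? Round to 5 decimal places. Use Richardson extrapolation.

0.38103

I_{2,1} = 0.4097121 + (0.4097121 − 0.4957477)/3 = 0.3810336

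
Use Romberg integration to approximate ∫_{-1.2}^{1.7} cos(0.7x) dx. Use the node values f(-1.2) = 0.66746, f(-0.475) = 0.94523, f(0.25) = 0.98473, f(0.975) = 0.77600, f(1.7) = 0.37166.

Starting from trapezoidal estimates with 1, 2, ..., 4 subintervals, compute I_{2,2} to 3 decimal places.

2.390

I_{0,0} (trapezoid, 1 panel, h=2.9000): 1.50672
I_{1,0} (trapezoid, 2 panels, h=1.4500): 2.18122
I_{2,0} (trapezoid, 4 panels, h=0.7250): 2.33850
I_{1,1} = 2.18122 + (2.18122 − 1.50672)/3 = 2.40605
I_{2,1} = 2.33850 + (2.33850 − 2.18122)/3 = 2.39093
I_{2,2} = 2.39093 + (2.39093 − 2.40605)/15 = 2.38992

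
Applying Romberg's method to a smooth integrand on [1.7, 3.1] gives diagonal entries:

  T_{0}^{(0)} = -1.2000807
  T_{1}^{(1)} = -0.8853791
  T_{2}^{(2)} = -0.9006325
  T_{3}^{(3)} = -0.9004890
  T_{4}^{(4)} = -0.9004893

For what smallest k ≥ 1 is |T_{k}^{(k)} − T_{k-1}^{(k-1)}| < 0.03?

k = 2

|T_{1}^{(1)} − T_{0}^{(0)}| = 0.3147016 ≥ 0.03
|T_{2}^{(2)} − T_{1}^{(1)}| = 0.0152534 < 0.03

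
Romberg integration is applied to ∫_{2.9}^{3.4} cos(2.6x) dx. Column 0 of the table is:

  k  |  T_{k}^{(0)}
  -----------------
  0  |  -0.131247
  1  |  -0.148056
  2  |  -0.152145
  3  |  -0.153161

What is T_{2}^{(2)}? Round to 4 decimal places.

Richardson extrapolation on the trapezoidal column (denominator 4−1=3):
T_{1}^{(1)} = -0.148056 + (-0.148056 − (-0.131247))/3 = -0.153659
T_{2}^{(1)} = (4·(-0.152145) − (-0.148056)) / 3 = -0.153508
T_{2}^{(2)} = -0.153508 + (-0.153508 − (-0.153659))/15 = -0.153498

-0.1535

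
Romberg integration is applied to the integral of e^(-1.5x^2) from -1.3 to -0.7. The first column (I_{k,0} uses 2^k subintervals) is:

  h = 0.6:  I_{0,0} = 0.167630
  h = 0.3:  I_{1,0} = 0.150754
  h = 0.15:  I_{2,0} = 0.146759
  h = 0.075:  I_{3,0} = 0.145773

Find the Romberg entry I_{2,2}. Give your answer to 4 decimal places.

Richardson extrapolation on the trapezoidal column (denominator 4−1=3):
I_{1,1} = 0.150754 + (0.150754 − 0.167630)/3 = 0.145129
I_{2,1} = (4·0.146759 − 0.150754) / 3 = 0.145427
I_{2,2} = 0.145427 + (0.145427 − 0.145129)/15 = 0.145447

0.1454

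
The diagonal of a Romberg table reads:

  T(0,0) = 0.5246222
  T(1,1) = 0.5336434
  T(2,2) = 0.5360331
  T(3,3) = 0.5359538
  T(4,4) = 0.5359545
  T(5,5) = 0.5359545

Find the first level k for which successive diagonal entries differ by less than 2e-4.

k = 3

|T(1,1) − T(0,0)| = 0.0090212 ≥ 2e-4
|T(2,2) − T(1,1)| = 0.0023897 ≥ 2e-4
|T(3,3) − T(2,2)| = 0.0000793 < 2e-4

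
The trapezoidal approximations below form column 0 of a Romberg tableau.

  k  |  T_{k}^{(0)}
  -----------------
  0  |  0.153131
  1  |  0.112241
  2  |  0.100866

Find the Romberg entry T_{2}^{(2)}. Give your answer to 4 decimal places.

T_{1}^{(1)} = 0.112241 + (0.112241 − 0.153131)/3 = 0.098611
T_{2}^{(1)} = (4·0.100866 − 0.112241) / 3 = 0.097074
T_{2}^{(2)} = 0.097074 + (0.097074 − 0.098611)/15 = 0.096972

0.0970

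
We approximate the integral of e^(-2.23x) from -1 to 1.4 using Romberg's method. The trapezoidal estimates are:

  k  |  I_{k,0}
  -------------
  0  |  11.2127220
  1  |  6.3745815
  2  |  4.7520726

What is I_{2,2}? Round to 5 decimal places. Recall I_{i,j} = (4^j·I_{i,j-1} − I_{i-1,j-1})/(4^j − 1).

4.17453

Richardson extrapolation on the trapezoidal column (denominator 4−1=3):
I_{1,1} = 6.3745815 + (6.3745815 − 11.2127220)/3 = 4.7618680
I_{2,1} = 4.7520726 + (4.7520726 − 6.3745815)/3 = 4.2112363
I_{2,2} = 4.2112363 + (4.2112363 − 4.7618680)/15 = 4.1745275
(Column j=1 coincides with Simpson's rule on the same nodes.)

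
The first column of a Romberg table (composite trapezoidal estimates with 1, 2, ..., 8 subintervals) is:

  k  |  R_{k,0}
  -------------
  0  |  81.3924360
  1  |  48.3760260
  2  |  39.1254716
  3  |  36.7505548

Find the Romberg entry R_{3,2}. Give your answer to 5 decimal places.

35.95338

Richardson extrapolation on the trapezoidal column (denominator 4−1=3):
R_{2,1} = 39.1254716 + (39.1254716 − 48.3760260)/3 = 36.0419535
R_{3,1} = 36.7505548 + (36.7505548 − 39.1254716)/3 = 35.9589159
R_{3,2} = 35.9589159 + (35.9589159 − 36.0419535)/15 = 35.9533801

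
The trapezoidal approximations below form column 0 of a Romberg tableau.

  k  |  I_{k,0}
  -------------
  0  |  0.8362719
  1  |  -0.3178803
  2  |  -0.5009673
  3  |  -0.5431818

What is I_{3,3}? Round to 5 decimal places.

-0.55701

I_{1,1} = (4·(-0.3178803) − 0.8362719) / 3 = -0.7025977
I_{2,1} = -0.5009673 + (-0.5009673 − (-0.3178803))/3 = -0.5619963
I_{3,1} = (4·(-0.5431818) − (-0.5009673)) / 3 = -0.5572533
I_{2,2} = -0.5619963 + (-0.5619963 − (-0.7025977))/15 = -0.5526229
I_{3,2} = (16·(-0.5572533) − (-0.5619963)) / 15 = -0.5569371
I_{3,3} = -0.5569371 + (-0.5569371 − (-0.5526229))/63 = -0.5570056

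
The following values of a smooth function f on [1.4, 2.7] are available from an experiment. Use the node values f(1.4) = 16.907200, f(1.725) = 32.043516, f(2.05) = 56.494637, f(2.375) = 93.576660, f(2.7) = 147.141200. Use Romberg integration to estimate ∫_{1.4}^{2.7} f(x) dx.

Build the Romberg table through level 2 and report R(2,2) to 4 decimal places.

R(0,0) (trapezoid, 1 panel, h=1.3000): 106.631460
R(1,0) (trapezoid, 2 panels, h=0.6500): 90.037244
R(2,0) (trapezoid, 4 panels, h=0.3250): 85.845179
R(1,1) = 90.037244 + (90.037244 − 106.631460)/3 = 84.505839
R(2,1) = 85.845179 + (85.845179 − 90.037244)/3 = 84.447824
R(2,2) = 84.447824 + (84.447824 − 84.505839)/15 = 84.443956

84.4440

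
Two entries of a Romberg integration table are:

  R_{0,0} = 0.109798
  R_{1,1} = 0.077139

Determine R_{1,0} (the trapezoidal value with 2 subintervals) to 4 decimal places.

0.0853

From R_{1,1} = (4·R_{1,0} − R_{0,0})/3, solve for R_{1,0}:
4·R_{1,0} = 3·0.077139 + 0.109798 = 0.341215
R_{1,0} = 0.085304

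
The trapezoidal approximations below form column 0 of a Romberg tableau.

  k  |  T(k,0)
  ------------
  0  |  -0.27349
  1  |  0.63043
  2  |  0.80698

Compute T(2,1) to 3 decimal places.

Richardson extrapolation on the trapezoidal column (denominator 4−1=3):
T(2,1) = (4·0.80698 − 0.63043) / 3 = 0.86583

0.866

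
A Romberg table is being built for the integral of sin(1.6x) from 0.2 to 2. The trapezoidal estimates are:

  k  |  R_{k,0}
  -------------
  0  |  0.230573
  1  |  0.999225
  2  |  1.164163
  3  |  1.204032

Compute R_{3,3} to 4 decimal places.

1.2172

Richardson extrapolation on the trapezoidal column (denominator 4−1=3):
R_{1,1} = (4·0.999225 − 0.230573) / 3 = 1.255442
R_{2,1} = 1.164163 + (1.164163 − 0.999225)/3 = 1.219142
R_{3,1} = 1.204032 + (1.204032 − 1.164163)/3 = 1.217322
R_{2,2} = 1.219142 + (1.219142 − 1.255442)/15 = 1.216722
R_{3,2} = (16·1.217322 − 1.219142) / 15 = 1.217201
R_{3,3} = 1.217201 + (1.217201 − 1.216722)/63 = 1.217209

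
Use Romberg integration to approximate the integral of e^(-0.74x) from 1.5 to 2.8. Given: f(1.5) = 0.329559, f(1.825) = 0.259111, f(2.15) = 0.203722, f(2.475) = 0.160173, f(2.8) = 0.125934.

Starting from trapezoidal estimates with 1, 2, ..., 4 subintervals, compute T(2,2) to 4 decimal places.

0.2752

T(0,0) (trapezoid, 1 panel, h=1.3000): 0.296070
T(1,0) (trapezoid, 2 panels, h=0.6500): 0.280455
T(2,0) (trapezoid, 4 panels, h=0.3250): 0.276495
T(1,1) = 0.280455 + (0.280455 − 0.296070)/3 = 0.275250
T(2,1) = 0.276495 + (0.276495 − 0.280455)/3 = 0.275175
T(2,2) = 0.275175 + (0.275175 − 0.275250)/15 = 0.275170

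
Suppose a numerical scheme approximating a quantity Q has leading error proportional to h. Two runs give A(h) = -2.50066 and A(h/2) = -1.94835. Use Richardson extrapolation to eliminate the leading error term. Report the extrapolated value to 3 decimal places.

The leading error scales as h; refining by a factor of 2 reduces it by 2^1 = 2.
Extrapolated value = (2·A(h/2) − A(h)) / (2 − 1)
= (2·(-1.94835) − (-2.50066)) / 1
= -1.39604 / 1 = -1.39604

-1.396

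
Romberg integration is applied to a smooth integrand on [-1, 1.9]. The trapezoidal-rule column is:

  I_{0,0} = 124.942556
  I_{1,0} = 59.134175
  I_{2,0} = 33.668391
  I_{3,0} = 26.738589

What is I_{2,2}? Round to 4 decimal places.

24.3786

Richardson extrapolation on the trapezoidal column (denominator 4−1=3):
I_{1,1} = (4·59.134175 − 124.942556) / 3 = 37.198048
I_{2,1} = (4·33.668391 − 59.134175) / 3 = 25.179796
I_{2,2} = 25.179796 + (25.179796 − 37.198048)/15 = 24.378579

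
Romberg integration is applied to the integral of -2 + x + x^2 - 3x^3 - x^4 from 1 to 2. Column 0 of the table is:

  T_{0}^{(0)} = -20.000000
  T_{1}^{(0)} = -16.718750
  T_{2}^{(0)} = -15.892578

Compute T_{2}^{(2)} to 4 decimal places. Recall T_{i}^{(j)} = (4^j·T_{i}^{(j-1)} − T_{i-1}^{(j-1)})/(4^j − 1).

-15.6167

Richardson extrapolation on the trapezoidal column (denominator 4−1=3):
T_{1}^{(1)} = (4·(-16.718750) − (-20.000000)) / 3 = -15.625000
T_{2}^{(1)} = (4·(-15.892578) − (-16.718750)) / 3 = -15.617187
T_{2}^{(2)} = -15.617187 + (-15.617187 − (-15.625000))/15 = -15.616666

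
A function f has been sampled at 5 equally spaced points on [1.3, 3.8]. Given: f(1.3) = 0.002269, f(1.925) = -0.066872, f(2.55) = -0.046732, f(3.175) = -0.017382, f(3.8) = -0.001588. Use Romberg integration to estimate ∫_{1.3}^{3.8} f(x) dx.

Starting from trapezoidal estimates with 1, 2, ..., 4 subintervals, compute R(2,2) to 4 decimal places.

-0.0903

R(0,0) (trapezoid, 1 panel, h=2.5000): 0.000851
R(1,0) (trapezoid, 2 panels, h=1.2500): -0.057989
R(2,0) (trapezoid, 4 panels, h=0.6250): -0.081653
R(1,1) = -0.057989 + (-0.057989 − 0.000851)/3 = -0.077602
R(2,1) = -0.081653 + (-0.081653 − (-0.057989))/3 = -0.089541
R(2,2) = -0.089541 + (-0.089541 − (-0.077602))/15 = -0.090337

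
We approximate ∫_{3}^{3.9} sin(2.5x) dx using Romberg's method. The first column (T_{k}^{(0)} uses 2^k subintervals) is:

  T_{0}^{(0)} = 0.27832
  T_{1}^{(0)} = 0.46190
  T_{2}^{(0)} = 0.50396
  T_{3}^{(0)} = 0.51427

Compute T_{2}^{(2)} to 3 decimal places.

Richardson extrapolation on the trapezoidal column (denominator 4−1=3):
T_{1}^{(1)} = 0.46190 + (0.46190 − 0.27832)/3 = 0.52309
T_{2}^{(1)} = 0.50396 + (0.50396 − 0.46190)/3 = 0.51798
T_{2}^{(2)} = (16·0.51798 − 0.52309) / 15 = 0.51764
(Column j=1 coincides with Simpson's rule on the same nodes.)

0.518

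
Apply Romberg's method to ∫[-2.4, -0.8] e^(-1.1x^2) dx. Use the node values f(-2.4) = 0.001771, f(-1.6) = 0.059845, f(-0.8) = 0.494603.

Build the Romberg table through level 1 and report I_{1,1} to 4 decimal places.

0.1962

I_{0,0} (trapezoid, 1 panel, h=1.6000): 0.397099
I_{1,0} (trapezoid, 2 panels, h=0.8000): 0.246426
I_{1,1} = 0.246426 + (0.246426 − 0.397099)/3 = 0.196202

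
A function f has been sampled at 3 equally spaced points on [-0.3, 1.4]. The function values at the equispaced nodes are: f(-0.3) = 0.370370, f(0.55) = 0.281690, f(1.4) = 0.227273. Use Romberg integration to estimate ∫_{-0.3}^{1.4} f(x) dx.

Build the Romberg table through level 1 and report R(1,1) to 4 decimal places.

R(0,0) (trapezoid, 1 panel, h=1.7000): 0.507997
R(1,0) (trapezoid, 2 panels, h=0.8500): 0.493435
R(1,1) = 0.493435 + (0.493435 − 0.507997)/3 = 0.488581

0.4886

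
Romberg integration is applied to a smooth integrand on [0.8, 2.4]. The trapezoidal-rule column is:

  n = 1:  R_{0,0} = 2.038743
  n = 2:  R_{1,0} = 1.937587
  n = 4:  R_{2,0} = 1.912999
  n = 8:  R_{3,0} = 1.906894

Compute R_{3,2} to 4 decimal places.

1.9049

Richardson extrapolation on the trapezoidal column (denominator 4−1=3):
R_{2,1} = (4·1.912999 − 1.937587) / 3 = 1.904803
R_{3,1} = 1.906894 + (1.906894 − 1.912999)/3 = 1.904859
R_{3,2} = 1.904859 + (1.904859 − 1.904803)/15 = 1.904863
(Column j=1 coincides with Simpson's rule on the same nodes.)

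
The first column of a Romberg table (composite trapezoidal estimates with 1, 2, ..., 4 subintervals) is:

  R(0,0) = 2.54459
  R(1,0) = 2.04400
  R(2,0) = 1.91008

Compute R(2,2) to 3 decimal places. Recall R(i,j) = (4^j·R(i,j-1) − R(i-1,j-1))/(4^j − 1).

1.865

R(1,1) = 2.04400 + (2.04400 − 2.54459)/3 = 1.87714
R(2,1) = (4·1.91008 − 2.04400) / 3 = 1.86544
R(2,2) = (16·1.86544 − 1.87714) / 15 = 1.86466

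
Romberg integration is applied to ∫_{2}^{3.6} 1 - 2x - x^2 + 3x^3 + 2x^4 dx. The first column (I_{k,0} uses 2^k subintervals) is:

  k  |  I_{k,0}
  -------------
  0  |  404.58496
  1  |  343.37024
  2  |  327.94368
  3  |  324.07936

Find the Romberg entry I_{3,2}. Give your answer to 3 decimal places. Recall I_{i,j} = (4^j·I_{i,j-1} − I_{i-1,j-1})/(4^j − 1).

I_{2,1} = 327.94368 + (327.94368 − 343.37024)/3 = 322.80149
I_{3,1} = 324.07936 + (324.07936 − 327.94368)/3 = 322.79125
I_{3,2} = 322.79125 + (322.79125 − 322.80149)/15 = 322.79057

322.791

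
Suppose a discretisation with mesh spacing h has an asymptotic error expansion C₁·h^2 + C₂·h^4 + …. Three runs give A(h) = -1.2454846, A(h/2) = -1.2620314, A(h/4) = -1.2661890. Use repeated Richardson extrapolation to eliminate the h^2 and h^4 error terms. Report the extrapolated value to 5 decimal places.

First eliminate the h^2 term (factor 2^2 = 4):
  B₁ = (4·(-1.2620314) − (-1.2454846))/3 = -1.2675470
  B₂ = (4·(-1.2661890) − (-1.2620314))/3 = -1.2675749
Then eliminate the h^4 term (factor 2^4 = 16):
  (16·(-1.2675749) − (-1.2675470))/15 = -1.2675768

-1.26758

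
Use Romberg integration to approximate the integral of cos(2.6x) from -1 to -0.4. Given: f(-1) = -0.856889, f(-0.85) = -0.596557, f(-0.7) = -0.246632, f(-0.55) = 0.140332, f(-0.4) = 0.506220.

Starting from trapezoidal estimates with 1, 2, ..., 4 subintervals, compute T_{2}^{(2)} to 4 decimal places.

-0.1334

T_{0}^{(0)} (trapezoid, 1 panel, h=0.6000): -0.105201
T_{1}^{(0)} (trapezoid, 2 panels, h=0.3000): -0.126590
T_{2}^{(0)} (trapezoid, 4 panels, h=0.1500): -0.131729
T_{1}^{(1)} = -0.126590 + (-0.126590 − (-0.105201))/3 = -0.133720
T_{2}^{(1)} = -0.131729 + (-0.131729 − (-0.126590))/3 = -0.133442
T_{2}^{(2)} = -0.133442 + (-0.133442 − (-0.133720))/15 = -0.133423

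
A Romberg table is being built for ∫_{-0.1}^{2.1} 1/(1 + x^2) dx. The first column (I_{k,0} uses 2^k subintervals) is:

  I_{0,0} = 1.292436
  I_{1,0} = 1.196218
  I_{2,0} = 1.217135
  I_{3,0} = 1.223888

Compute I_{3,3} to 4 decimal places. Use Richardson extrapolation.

1.2262

I_{1,1} = (4·1.196218 − 1.292436) / 3 = 1.164145
I_{2,1} = 1.217135 + (1.217135 − 1.196218)/3 = 1.224107
I_{3,1} = (4·1.223888 − 1.217135) / 3 = 1.226139
I_{2,2} = 1.224107 + (1.224107 − 1.164145)/15 = 1.228104
I_{3,2} = (16·1.226139 − 1.224107) / 15 = 1.226274
I_{3,3} = 1.226274 + (1.226274 − 1.228104)/63 = 1.226245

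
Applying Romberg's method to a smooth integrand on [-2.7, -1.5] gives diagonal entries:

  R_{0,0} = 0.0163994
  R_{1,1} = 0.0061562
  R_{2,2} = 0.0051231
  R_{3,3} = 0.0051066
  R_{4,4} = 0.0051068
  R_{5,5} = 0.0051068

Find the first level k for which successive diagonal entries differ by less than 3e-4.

|R_{1,1} − R_{0,0}| = 0.0102432 ≥ 3e-4
|R_{2,2} − R_{1,1}| = 0.0010331 ≥ 3e-4
|R_{3,3} − R_{2,2}| = 0.0000165 < 3e-4

k = 3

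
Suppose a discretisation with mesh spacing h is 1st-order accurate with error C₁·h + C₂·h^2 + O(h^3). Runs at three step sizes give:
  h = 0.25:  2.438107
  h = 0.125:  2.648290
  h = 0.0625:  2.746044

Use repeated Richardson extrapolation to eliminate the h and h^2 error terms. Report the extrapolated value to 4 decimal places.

2.8389

First eliminate the h term (factor 2^1 = 2):
  B₁ = (2·2.648290 − 2.438107)/1 = 2.858473
  B₂ = (2·2.746044 − 2.648290)/1 = 2.843798
Then eliminate the h^2 term (factor 2^2 = 4):
  (4·2.843798 − 2.858473)/3 = 2.838906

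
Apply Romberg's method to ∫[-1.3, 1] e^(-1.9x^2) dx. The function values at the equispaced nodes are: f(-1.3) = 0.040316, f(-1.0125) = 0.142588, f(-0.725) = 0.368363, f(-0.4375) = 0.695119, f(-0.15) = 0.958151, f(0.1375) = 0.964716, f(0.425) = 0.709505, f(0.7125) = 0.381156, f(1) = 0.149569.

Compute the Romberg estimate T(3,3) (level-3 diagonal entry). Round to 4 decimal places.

T(0,0) (trapezoid, 1 panel, h=2.3000): 0.218368
T(1,0) (trapezoid, 2 panels, h=1.1500): 1.211058
T(2,0) (trapezoid, 4 panels, h=0.5750): 1.225303
T(3,0) (trapezoid, 8 panels, h=0.2875): 1.240430
T(1,1) = 1.211058 + (1.211058 − 0.218368)/3 = 1.541955
T(2,1) = 1.225303 + (1.225303 − 1.211058)/3 = 1.230051
T(3,1) = 1.240430 + (1.240430 − 1.225303)/3 = 1.245472
T(2,2) = 1.230051 + (1.230051 − 1.541955)/15 = 1.209257
T(3,2) = 1.245472 + (1.245472 − 1.230051)/15 = 1.246500
T(3,3) = 1.246500 + (1.246500 − 1.209257)/63 = 1.247091

1.2471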